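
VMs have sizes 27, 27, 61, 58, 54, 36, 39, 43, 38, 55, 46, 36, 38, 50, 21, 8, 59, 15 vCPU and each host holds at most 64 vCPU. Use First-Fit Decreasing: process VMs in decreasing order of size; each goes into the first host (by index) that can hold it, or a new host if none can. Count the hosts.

Sorted descending: 61, 59, 58, 55, 54, 50, 46, 43, 39, 38, 38, 36, 36, 27, 27, 21, 15, 8.
host 1: place 61 vCPU, 3 vCPU left
host 2: place 59 vCPU, 5 vCPU left
host 3: place 58 vCPU, 6 vCPU left
host 4: place 55 vCPU, 9 vCPU left
host 5: place 54 vCPU, 10 vCPU left
host 6: place 50 vCPU, 14 vCPU left
host 7: place 46 vCPU, 18 vCPU left
host 8: place 43 vCPU, 21 vCPU left
host 9: place 39 vCPU, 25 vCPU left
host 10: place 38 vCPU, 26 vCPU left
host 11: place 38 vCPU, 26 vCPU left
host 12: place 36 vCPU, 28 vCPU left
host 13: place 36 vCPU, 28 vCPU left
host 12: place 27 vCPU, 1 vCPU left
host 13: place 27 vCPU, 1 vCPU left
host 8: place 21 vCPU, 0 vCPU left
host 7: place 15 vCPU, 3 vCPU left
host 4: place 8 vCPU, 1 vCPU left
Final hosts: [61] [59] [58] [55,8] [54] [50] [46,15] [43,21] [39] [38] [38] [36,27] [36,27].

13 hosts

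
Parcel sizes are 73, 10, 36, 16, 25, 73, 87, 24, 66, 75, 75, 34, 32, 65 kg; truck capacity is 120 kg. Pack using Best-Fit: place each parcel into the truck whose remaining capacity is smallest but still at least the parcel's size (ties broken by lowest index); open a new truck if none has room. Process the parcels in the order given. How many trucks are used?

73 kg → truck 1 (remaining 47 kg)
10 kg → truck 1 (remaining 37 kg)
36 kg → truck 1 (remaining 1 kg)
16 kg → truck 2 (remaining 104 kg)
25 kg → truck 2 (remaining 79 kg)
73 kg → truck 2 (remaining 6 kg)
87 kg → truck 3 (remaining 33 kg)
24 kg → truck 3 (remaining 9 kg)
66 kg → truck 4 (remaining 54 kg)
75 kg → truck 5 (remaining 45 kg)
75 kg → truck 6 (remaining 45 kg)
34 kg → truck 5 (remaining 11 kg)
32 kg → truck 6 (remaining 13 kg)
65 kg → truck 7 (remaining 55 kg)
Final trucks: [73,10,36] [16,25,73] [87,24] [66] [75,34] [75,32] [65].

7 trucks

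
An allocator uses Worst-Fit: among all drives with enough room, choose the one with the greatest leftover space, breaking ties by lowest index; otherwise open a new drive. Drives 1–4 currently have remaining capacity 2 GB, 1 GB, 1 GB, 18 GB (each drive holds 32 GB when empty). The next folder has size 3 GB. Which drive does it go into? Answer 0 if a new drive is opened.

4

Drives with room: drive 4 (18 GB).
Most room is drive 4 with 18 GB free.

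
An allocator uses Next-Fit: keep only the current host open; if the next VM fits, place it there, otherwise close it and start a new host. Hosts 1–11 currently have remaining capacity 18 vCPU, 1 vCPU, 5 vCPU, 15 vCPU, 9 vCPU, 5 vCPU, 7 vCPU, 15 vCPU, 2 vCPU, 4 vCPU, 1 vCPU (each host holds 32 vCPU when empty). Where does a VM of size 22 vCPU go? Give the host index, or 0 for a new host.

Next-Fit only looks at host 11, which has 1 vCPU free.
22 vCPU does not fit, so a new host is opened.

0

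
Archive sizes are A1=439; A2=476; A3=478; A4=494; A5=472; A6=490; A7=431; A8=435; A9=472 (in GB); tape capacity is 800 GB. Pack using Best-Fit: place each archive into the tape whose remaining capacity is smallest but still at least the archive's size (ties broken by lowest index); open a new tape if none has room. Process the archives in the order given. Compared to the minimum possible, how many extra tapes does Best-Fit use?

0

Best-Fit: [439] [476] [478] [494] [472] [490] [431] [435] [472] → 9 tapes.
9 archives exceed 400 GB (half the capacity), and no two of those can share a tape, so at least 9 tapes are needed.
So 9 is already optimal.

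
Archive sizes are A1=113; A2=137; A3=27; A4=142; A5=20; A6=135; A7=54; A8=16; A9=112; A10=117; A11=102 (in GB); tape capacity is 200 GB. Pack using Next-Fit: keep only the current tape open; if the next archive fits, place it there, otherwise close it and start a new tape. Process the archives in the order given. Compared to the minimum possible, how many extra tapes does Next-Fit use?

Next-Fit: [113] [137,27] [142,20] [135,54] [16,112] [117] [102] → 7 tapes.
7 archives exceed 100 GB (half the capacity), and no two of those can share a tape, so at least 7 tapes are needed.
So 7 is already optimal.

0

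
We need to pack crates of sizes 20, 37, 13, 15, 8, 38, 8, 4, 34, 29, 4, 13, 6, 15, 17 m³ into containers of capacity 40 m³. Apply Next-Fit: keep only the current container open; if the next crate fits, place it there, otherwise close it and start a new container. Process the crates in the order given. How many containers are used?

20 m³ → container 1 (remaining 20 m³)
37 m³ → container 2 (remaining 3 m³)
13 m³ → container 3 (remaining 27 m³)
15 m³ → container 3 (remaining 12 m³)
8 m³ → container 3 (remaining 4 m³)
38 m³ → container 4 (remaining 2 m³)
8 m³ → container 5 (remaining 32 m³)
4 m³ → container 5 (remaining 28 m³)
34 m³ → container 6 (remaining 6 m³)
29 m³ → container 7 (remaining 11 m³)
4 m³ → container 7 (remaining 7 m³)
13 m³ → container 8 (remaining 27 m³)
6 m³ → container 8 (remaining 21 m³)
15 m³ → container 8 (remaining 6 m³)
17 m³ → container 9 (remaining 23 m³)
Final containers: [20] [37] [13,15,8] [38] [8,4] [34] [29,4] [13,6,15] [17].

9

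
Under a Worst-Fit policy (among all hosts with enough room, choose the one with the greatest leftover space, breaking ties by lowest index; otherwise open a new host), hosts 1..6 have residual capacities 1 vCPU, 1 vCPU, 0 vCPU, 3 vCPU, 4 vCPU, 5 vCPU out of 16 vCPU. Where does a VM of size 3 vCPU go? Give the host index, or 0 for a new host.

6

Hosts with room: host 4 (3 vCPU), host 5 (4 vCPU), host 6 (5 vCPU).
Most room is host 6 with 5 vCPU free.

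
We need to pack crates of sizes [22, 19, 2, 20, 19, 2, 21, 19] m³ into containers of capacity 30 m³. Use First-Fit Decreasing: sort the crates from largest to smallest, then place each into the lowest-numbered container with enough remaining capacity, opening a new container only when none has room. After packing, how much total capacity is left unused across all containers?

56

Sorted descending: 22, 21, 20, 19, 19, 19, 2, 2.
Put 22 m³ in container 1; 8 m³ remain.
Put 21 m³ in container 2; 9 m³ remain.
Put 20 m³ in container 3; 10 m³ remain.
Put 19 m³ in container 4; 11 m³ remain.
Put 19 m³ in container 5; 11 m³ remain.
Put 19 m³ in container 6; 11 m³ remain.
Put 2 m³ in container 1; 6 m³ remain.
Put 2 m³ in container 1; 4 m³ remain.
6 containers × 30 m³ = 180 m³; used 124 m³; unused 56 m³.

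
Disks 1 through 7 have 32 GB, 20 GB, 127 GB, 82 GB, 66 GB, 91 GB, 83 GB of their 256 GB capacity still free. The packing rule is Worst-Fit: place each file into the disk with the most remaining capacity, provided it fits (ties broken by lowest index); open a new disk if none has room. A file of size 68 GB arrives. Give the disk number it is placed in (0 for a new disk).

3

Disks with room: disk 3 (127 GB), disk 4 (82 GB), disk 6 (91 GB), disk 7 (83 GB).
Most room is disk 3 with 127 GB free.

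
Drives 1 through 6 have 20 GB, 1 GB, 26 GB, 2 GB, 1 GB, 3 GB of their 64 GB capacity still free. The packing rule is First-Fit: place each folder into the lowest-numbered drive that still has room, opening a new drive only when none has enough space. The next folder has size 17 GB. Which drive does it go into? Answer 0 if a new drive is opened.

Drives with room: drive 1 (20 GB), drive 3 (26 GB).
The first with room is drive 1.

1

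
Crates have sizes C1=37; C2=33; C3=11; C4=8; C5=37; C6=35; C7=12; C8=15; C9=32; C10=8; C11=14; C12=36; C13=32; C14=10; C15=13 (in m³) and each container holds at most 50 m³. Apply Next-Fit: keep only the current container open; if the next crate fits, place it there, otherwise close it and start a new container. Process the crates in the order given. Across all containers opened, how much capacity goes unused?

container 1: place C1 (37 m³), 13 m³ left
container 2: place C2 (33 m³), 17 m³ left
container 2: place C3 (11 m³), 6 m³ left
container 3: place C4 (8 m³), 42 m³ left
container 3: place C5 (37 m³), 5 m³ left
container 4: place C6 (35 m³), 15 m³ left
container 4: place C7 (12 m³), 3 m³ left
container 5: place C8 (15 m³), 35 m³ left
container 5: place C9 (32 m³), 3 m³ left
container 6: place C10 (8 m³), 42 m³ left
container 6: place C11 (14 m³), 28 m³ left
container 7: place C12 (36 m³), 14 m³ left
container 8: place C13 (32 m³), 18 m³ left
container 8: place C14 (10 m³), 8 m³ left
container 9: place C15 (13 m³), 37 m³ left
9 containers × 50 m³ = 450 m³; used 333 m³; unused 117 m³.

117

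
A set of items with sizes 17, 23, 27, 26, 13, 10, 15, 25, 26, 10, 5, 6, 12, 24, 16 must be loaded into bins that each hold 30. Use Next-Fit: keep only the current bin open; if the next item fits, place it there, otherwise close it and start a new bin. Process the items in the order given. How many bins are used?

17 → bin 1 (remaining 13)
23 → bin 2 (remaining 7)
27 → bin 3 (remaining 3)
26 → bin 4 (remaining 4)
13 → bin 5 (remaining 17)
10 → bin 5 (remaining 7)
15 → bin 6 (remaining 15)
25 → bin 7 (remaining 5)
26 → bin 8 (remaining 4)
10 → bin 9 (remaining 20)
5 → bin 9 (remaining 15)
6 → bin 9 (remaining 9)
12 → bin 10 (remaining 18)
24 → bin 11 (remaining 6)
16 → bin 12 (remaining 14)

12 bins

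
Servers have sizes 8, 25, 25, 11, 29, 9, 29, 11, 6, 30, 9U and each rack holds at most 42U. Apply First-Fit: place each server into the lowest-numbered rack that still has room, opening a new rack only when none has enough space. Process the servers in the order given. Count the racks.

5 racks

Put 8U in rack 1; 34U remain.
Put 25U in rack 1; 9U remain.
Put 25U in rack 2; 17U remain.
Put 11U in rack 2; 6U remain.
Put 29U in rack 3; 13U remain.
Put 9U in rack 1; 0U remain.
Put 29U in rack 4; 13U remain.
Put 11U in rack 3; 2U remain.
Put 6U in rack 2; 0U remain.
Put 30U in rack 5; 12U remain.
Put 9U in rack 4; 4U remain.
Final racks: [8,25,9] [25,11,6] [29,11] [29,9] [30].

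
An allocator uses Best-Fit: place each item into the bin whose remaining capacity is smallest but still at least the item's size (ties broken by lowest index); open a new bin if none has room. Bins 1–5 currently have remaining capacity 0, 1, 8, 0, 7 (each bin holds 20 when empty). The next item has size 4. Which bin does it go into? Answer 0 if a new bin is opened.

Bins with room: bin 3 (8), bin 5 (7).
Tightest fit is bin 5 with 7 free.

5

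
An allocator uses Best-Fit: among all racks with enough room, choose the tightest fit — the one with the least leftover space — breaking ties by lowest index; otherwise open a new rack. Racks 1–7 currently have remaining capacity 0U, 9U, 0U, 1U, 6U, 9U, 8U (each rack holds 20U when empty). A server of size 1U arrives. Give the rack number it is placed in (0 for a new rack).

4

Racks with room: rack 2 (9U), rack 4 (1U), rack 5 (6U), rack 6 (9U), rack 7 (8U).
Tightest fit is rack 4 with 1U free.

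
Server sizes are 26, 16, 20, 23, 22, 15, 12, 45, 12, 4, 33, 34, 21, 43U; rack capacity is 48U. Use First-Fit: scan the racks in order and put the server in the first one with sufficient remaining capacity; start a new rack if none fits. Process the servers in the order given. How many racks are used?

26U → rack 1 (remaining 22U)
16U → rack 1 (remaining 6U)
20U → rack 2 (remaining 28U)
23U → rack 2 (remaining 5U)
22U → rack 3 (remaining 26U)
15U → rack 3 (remaining 11U)
12U → rack 4 (remaining 36U)
45U → rack 5 (remaining 3U)
12U → rack 4 (remaining 24U)
4U → rack 1 (remaining 2U)
33U → rack 6 (remaining 15U)
34U → rack 7 (remaining 14U)
21U → rack 4 (remaining 3U)
43U → rack 8 (remaining 5U)

8 racks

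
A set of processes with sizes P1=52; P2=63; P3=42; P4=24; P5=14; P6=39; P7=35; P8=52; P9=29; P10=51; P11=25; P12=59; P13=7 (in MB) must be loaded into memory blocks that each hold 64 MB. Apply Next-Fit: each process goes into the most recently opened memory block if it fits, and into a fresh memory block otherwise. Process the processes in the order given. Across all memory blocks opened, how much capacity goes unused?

Put P1 (52 MB) in memory block 1; 12 MB remain.
Put P2 (63 MB) in memory block 2; 1 MB remain.
Put P3 (42 MB) in memory block 3; 22 MB remain.
Put P4 (24 MB) in memory block 4; 40 MB remain.
Put P5 (14 MB) in memory block 4; 26 MB remain.
Put P6 (39 MB) in memory block 5; 25 MB remain.
Put P7 (35 MB) in memory block 6; 29 MB remain.
Put P8 (52 MB) in memory block 7; 12 MB remain.
Put P9 (29 MB) in memory block 8; 35 MB remain.
Put P10 (51 MB) in memory block 9; 13 MB remain.
Put P11 (25 MB) in memory block 10; 39 MB remain.
Put P12 (59 MB) in memory block 11; 5 MB remain.
Put P13 (7 MB) in memory block 12; 57 MB remain.
12 memory blocks × 64 MB = 768 MB; used 492 MB; unused 276 MB.

276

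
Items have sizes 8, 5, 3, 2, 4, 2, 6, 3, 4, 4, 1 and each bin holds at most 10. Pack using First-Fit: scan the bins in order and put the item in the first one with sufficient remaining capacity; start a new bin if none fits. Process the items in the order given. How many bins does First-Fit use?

5 bins

8 → bin 1 (remaining 2)
5 → bin 2 (remaining 5)
3 → bin 2 (remaining 2)
2 → bin 1 (remaining 0)
4 → bin 3 (remaining 6)
2 → bin 2 (remaining 0)
6 → bin 3 (remaining 0)
3 → bin 4 (remaining 7)
4 → bin 4 (remaining 3)
4 → bin 5 (remaining 6)
1 → bin 4 (remaining 2)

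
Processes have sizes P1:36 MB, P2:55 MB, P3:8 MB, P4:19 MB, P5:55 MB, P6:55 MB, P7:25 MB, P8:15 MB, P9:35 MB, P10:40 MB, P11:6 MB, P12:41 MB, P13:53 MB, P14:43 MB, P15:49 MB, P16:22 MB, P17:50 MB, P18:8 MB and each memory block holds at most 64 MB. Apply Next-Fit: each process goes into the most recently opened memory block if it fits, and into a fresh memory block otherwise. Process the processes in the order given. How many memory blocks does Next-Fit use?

P1 (36 MB) → memory block 1 (remaining 28 MB)
P2 (55 MB) → memory block 2 (remaining 9 MB)
P3 (8 MB) → memory block 2 (remaining 1 MB)
P4 (19 MB) → memory block 3 (remaining 45 MB)
P5 (55 MB) → memory block 4 (remaining 9 MB)
P6 (55 MB) → memory block 5 (remaining 9 MB)
P7 (25 MB) → memory block 6 (remaining 39 MB)
P8 (15 MB) → memory block 6 (remaining 24 MB)
P9 (35 MB) → memory block 7 (remaining 29 MB)
P10 (40 MB) → memory block 8 (remaining 24 MB)
P11 (6 MB) → memory block 8 (remaining 18 MB)
P12 (41 MB) → memory block 9 (remaining 23 MB)
P13 (53 MB) → memory block 10 (remaining 11 MB)
P14 (43 MB) → memory block 11 (remaining 21 MB)
P15 (49 MB) → memory block 12 (remaining 15 MB)
P16 (22 MB) → memory block 13 (remaining 42 MB)
P17 (50 MB) → memory block 14 (remaining 14 MB)
P18 (8 MB) → memory block 14 (remaining 6 MB)
Final memory blocks: [36] [55,8] [19] [55] [55] [25,15] [35] [40,6] [41] [53] [43] [49] [22] [50,8].

14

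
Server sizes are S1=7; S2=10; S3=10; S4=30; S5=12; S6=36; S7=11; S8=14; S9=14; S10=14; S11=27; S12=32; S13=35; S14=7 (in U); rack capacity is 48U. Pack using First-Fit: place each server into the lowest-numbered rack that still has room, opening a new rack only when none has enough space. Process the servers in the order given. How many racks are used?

rack 1: place S1 (7U), 41U left
rack 1: place S2 (10U), 31U left
rack 1: place S3 (10U), 21U left
rack 2: place S4 (30U), 18U left
rack 1: place S5 (12U), 9U left
rack 3: place S6 (36U), 12U left
rack 2: place S7 (11U), 7U left
rack 4: place S8 (14U), 34U left
rack 4: place S9 (14U), 20U left
rack 4: place S10 (14U), 6U left
rack 5: place S11 (27U), 21U left
rack 6: place S12 (32U), 16U left
rack 7: place S13 (35U), 13U left
rack 1: place S14 (7U), 2U left
Final racks: [7,10,10,12,7] [30,11] [36] [14,14,14] [27] [32] [35].

7 racks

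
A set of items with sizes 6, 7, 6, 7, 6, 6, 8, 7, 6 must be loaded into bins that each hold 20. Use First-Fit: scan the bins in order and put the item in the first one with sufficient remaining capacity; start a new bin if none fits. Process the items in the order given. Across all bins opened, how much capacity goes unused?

21

Put 6 in bin 1; 14 remain.
Put 7 in bin 1; 7 remain.
Put 6 in bin 1; 1 remain.
Put 7 in bin 2; 13 remain.
Put 6 in bin 2; 7 remain.
Put 6 in bin 2; 1 remain.
Put 8 in bin 3; 12 remain.
Put 7 in bin 3; 5 remain.
Put 6 in bin 4; 14 remain.
4 bins × 20 = 80; used 59; unused 21.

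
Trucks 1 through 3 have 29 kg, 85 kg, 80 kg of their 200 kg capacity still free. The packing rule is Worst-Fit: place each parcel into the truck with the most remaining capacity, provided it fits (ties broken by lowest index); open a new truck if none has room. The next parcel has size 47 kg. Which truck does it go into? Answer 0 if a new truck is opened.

Trucks with room: truck 2 (85 kg), truck 3 (80 kg).
Most room is truck 2 with 85 kg free.

2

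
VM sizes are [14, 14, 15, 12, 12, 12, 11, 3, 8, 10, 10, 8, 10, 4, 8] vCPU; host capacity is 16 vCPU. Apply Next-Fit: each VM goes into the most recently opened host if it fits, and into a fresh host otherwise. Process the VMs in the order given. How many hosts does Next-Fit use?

14 vCPU → host 1 (remaining 2 vCPU)
14 vCPU → host 2 (remaining 2 vCPU)
15 vCPU → host 3 (remaining 1 vCPU)
12 vCPU → host 4 (remaining 4 vCPU)
12 vCPU → host 5 (remaining 4 vCPU)
12 vCPU → host 6 (remaining 4 vCPU)
11 vCPU → host 7 (remaining 5 vCPU)
3 vCPU → host 7 (remaining 2 vCPU)
8 vCPU → host 8 (remaining 8 vCPU)
10 vCPU → host 9 (remaining 6 vCPU)
10 vCPU → host 10 (remaining 6 vCPU)
8 vCPU → host 11 (remaining 8 vCPU)
10 vCPU → host 12 (remaining 6 vCPU)
4 vCPU → host 12 (remaining 2 vCPU)
8 vCPU → host 13 (remaining 8 vCPU)
Final hosts: [14] [14] [15] [12] [12] [12] [11,3] [8] [10] [10] [8] [10,4] [8].

13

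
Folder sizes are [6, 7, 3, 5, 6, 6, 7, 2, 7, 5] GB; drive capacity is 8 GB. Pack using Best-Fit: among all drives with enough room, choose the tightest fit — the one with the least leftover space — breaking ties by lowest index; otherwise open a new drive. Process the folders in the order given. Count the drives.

8

6 GB → drive 1 (remaining 2 GB)
7 GB → drive 2 (remaining 1 GB)
3 GB → drive 3 (remaining 5 GB)
5 GB → drive 3 (remaining 0 GB)
6 GB → drive 4 (remaining 2 GB)
6 GB → drive 5 (remaining 2 GB)
7 GB → drive 6 (remaining 1 GB)
2 GB → drive 1 (remaining 0 GB)
7 GB → drive 7 (remaining 1 GB)
5 GB → drive 8 (remaining 3 GB)
Final drives: [6,2] [7] [3,5] [6] [6] [7] [7] [5].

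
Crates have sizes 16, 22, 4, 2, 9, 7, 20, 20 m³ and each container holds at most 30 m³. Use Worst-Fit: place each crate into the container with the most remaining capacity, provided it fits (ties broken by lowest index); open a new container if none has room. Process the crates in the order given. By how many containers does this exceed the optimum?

1

Worst-Fit: [16,4,2] [22] [9,7] [20] [20] → 5 containers.
Total size 100 m³; any packing needs at least ⌈100/30⌉ = 4 containers.
An optimal packing achieves that bound: [22,7] [20,9] [20,4,2] [16] → 4 containers.
Excess: 5 − 4 = 1.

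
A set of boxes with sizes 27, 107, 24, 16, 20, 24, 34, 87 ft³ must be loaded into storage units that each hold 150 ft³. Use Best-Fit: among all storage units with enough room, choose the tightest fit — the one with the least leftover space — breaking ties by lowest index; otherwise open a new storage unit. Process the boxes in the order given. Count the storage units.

3 storage units

27 ft³ → storage unit 1 (remaining 123 ft³)
107 ft³ → storage unit 1 (remaining 16 ft³)
24 ft³ → storage unit 2 (remaining 126 ft³)
16 ft³ → storage unit 1 (remaining 0 ft³)
20 ft³ → storage unit 2 (remaining 106 ft³)
24 ft³ → storage unit 2 (remaining 82 ft³)
34 ft³ → storage unit 2 (remaining 48 ft³)
87 ft³ → storage unit 3 (remaining 63 ft³)
Final storage units: [27,107,16] [24,20,24,34] [87].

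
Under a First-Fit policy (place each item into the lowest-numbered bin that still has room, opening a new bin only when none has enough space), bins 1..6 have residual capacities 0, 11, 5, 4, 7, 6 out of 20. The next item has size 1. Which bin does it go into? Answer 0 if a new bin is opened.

Bins with room: bin 2 (11), bin 3 (5), bin 4 (4), bin 5 (7), bin 6 (6).
The first with room is bin 2.

2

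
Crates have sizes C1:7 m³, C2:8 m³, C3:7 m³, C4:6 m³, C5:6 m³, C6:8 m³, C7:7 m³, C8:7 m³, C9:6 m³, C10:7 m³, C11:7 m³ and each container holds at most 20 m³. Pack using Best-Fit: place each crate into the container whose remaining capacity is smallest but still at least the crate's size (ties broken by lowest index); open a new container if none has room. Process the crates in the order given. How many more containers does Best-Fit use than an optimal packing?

1

Best-Fit: [7,8] [7,6,6] [8,7] [7,6,7] [7] → 5 containers.
Total size 76 m³; any packing needs at least ⌈76/20⌉ = 4 containers.
An optimal packing achieves that bound: [8,8] [7,7,6] [7,7,6] [7,7,6] → 4 containers.
Excess: 5 − 4 = 1.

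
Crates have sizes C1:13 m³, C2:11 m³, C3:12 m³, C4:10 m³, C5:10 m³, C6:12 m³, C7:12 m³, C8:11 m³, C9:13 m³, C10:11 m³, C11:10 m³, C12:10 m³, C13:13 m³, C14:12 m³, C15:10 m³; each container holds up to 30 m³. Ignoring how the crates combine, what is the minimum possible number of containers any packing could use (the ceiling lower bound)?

Total size = 13 + 11 + 12 + 10 + 10 + 12 + 12 + 11 + 13 + 11 + 10 + 10 + 13 + 12 + 10 = 170 m³.
⌈170 / 30⌉ = 6.

6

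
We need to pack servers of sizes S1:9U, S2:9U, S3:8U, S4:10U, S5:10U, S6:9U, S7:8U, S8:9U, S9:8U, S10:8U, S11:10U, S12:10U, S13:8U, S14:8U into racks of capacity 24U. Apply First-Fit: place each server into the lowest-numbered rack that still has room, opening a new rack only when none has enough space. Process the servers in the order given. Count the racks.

7

rack 1: place S1 (9U), 15U left
rack 1: place S2 (9U), 6U left
rack 2: place S3 (8U), 16U left
rack 2: place S4 (10U), 6U left
rack 3: place S5 (10U), 14U left
rack 3: place S6 (9U), 5U left
rack 4: place S7 (8U), 16U left
rack 4: place S8 (9U), 7U left
rack 5: place S9 (8U), 16U left
rack 5: place S10 (8U), 8U left
rack 6: place S11 (10U), 14U left
rack 6: place S12 (10U), 4U left
rack 5: place S13 (8U), 0U left
rack 7: place S14 (8U), 16U left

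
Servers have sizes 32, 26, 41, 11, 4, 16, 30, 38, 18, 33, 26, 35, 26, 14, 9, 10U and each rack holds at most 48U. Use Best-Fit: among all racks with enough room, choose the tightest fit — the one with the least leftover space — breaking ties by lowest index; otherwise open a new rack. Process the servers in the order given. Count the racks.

9 racks

Put 32U in rack 1; 16U remain.
Put 26U in rack 2; 22U remain.
Put 41U in rack 3; 7U remain.
Put 11U in rack 1; 5U remain.
Put 4U in rack 1; 1U remain.
Put 16U in rack 2; 6U remain.
Put 30U in rack 4; 18U remain.
Put 38U in rack 5; 10U remain.
Put 18U in rack 4; 0U remain.
Put 33U in rack 6; 15U remain.
Put 26U in rack 7; 22U remain.
Put 35U in rack 8; 13U remain.
Put 26U in rack 9; 22U remain.
Put 14U in rack 6; 1U remain.
Put 9U in rack 5; 1U remain.
Put 10U in rack 8; 3U remain.
Final racks: [32,11,4] [26,16] [41] [30,18] [38,9] [33,14] [26] [35,10] [26].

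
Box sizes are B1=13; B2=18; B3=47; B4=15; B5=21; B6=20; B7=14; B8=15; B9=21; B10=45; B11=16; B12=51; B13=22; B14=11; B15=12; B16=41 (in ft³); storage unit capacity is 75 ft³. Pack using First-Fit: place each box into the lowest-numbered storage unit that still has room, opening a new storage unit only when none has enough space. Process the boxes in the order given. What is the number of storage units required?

B1 (13 ft³) → storage unit 1 (remaining 62 ft³)
B2 (18 ft³) → storage unit 1 (remaining 44 ft³)
B3 (47 ft³) → storage unit 2 (remaining 28 ft³)
B4 (15 ft³) → storage unit 1 (remaining 29 ft³)
B5 (21 ft³) → storage unit 1 (remaining 8 ft³)
B6 (20 ft³) → storage unit 2 (remaining 8 ft³)
B7 (14 ft³) → storage unit 3 (remaining 61 ft³)
B8 (15 ft³) → storage unit 3 (remaining 46 ft³)
B9 (21 ft³) → storage unit 3 (remaining 25 ft³)
B10 (45 ft³) → storage unit 4 (remaining 30 ft³)
B11 (16 ft³) → storage unit 3 (remaining 9 ft³)
B12 (51 ft³) → storage unit 5 (remaining 24 ft³)
B13 (22 ft³) → storage unit 4 (remaining 8 ft³)
B14 (11 ft³) → storage unit 5 (remaining 13 ft³)
B15 (12 ft³) → storage unit 5 (remaining 1 ft³)
B16 (41 ft³) → storage unit 6 (remaining 34 ft³)
Final storage units: [13,18,15,21] [47,20] [14,15,21,16] [45,22] [51,11,12] [41].

6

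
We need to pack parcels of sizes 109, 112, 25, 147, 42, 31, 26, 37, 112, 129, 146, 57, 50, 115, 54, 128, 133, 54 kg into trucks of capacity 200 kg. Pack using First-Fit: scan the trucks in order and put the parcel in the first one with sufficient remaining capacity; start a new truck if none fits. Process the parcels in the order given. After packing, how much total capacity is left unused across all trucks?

Put 109 kg in truck 1; 91 kg remain.
Put 112 kg in truck 2; 88 kg remain.
Put 25 kg in truck 1; 66 kg remain.
Put 147 kg in truck 3; 53 kg remain.
Put 42 kg in truck 1; 24 kg remain.
Put 31 kg in truck 2; 57 kg remain.
Put 26 kg in truck 2; 31 kg remain.
Put 37 kg in truck 3; 16 kg remain.
Put 112 kg in truck 4; 88 kg remain.
Put 129 kg in truck 5; 71 kg remain.
Put 146 kg in truck 6; 54 kg remain.
Put 57 kg in truck 4; 31 kg remain.
Put 50 kg in truck 5; 21 kg remain.
Put 115 kg in truck 7; 85 kg remain.
Put 54 kg in truck 6; 0 kg remain.
Put 128 kg in truck 8; 72 kg remain.
Put 133 kg in truck 9; 67 kg remain.
Put 54 kg in truck 7; 31 kg remain.
9 trucks × 200 kg = 1800 kg; used 1507 kg; unused 293 kg.

293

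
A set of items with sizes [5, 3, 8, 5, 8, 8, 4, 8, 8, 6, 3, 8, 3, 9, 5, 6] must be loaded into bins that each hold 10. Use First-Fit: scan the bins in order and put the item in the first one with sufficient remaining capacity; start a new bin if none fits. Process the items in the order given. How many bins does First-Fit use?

bin 1: place 5, 5 left
bin 1: place 3, 2 left
bin 2: place 8, 2 left
bin 3: place 5, 5 left
bin 4: place 8, 2 left
bin 5: place 8, 2 left
bin 3: place 4, 1 left
bin 6: place 8, 2 left
bin 7: place 8, 2 left
bin 8: place 6, 4 left
bin 8: place 3, 1 left
bin 9: place 8, 2 left
bin 10: place 3, 7 left
bin 11: place 9, 1 left
bin 10: place 5, 2 left
bin 12: place 6, 4 left

12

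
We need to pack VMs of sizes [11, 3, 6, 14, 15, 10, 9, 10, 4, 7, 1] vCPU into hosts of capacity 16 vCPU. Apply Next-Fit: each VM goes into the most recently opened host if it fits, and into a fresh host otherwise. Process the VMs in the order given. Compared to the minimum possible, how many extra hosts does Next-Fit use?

Next-Fit: [11,3] [6] [14] [15] [10] [9] [10,4] [7,1] → 8 hosts.
Total size 90 vCPU; any packing needs at least ⌈90/16⌉ = 6 hosts.
An optimal packing achieves that bound: [15,1] [14] [11,4] [10,6] [10,3] [9,7] → 6 hosts.
Excess: 8 − 6 = 2.

2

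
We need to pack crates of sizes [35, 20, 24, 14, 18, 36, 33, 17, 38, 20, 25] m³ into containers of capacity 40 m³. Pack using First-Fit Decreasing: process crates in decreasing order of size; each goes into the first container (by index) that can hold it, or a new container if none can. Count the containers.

8

Sorted descending: 38, 36, 35, 33, 25, 24, 20, 20, 18, 17, 14.
Put 38 m³ in container 1; 2 m³ remain.
Put 36 m³ in container 2; 4 m³ remain.
Put 35 m³ in container 3; 5 m³ remain.
Put 33 m³ in container 4; 7 m³ remain.
Put 25 m³ in container 5; 15 m³ remain.
Put 24 m³ in container 6; 16 m³ remain.
Put 20 m³ in container 7; 20 m³ remain.
Put 20 m³ in container 7; 0 m³ remain.
Put 18 m³ in container 8; 22 m³ remain.
Put 17 m³ in container 8; 5 m³ remain.
Put 14 m³ in container 5; 1 m³ remain.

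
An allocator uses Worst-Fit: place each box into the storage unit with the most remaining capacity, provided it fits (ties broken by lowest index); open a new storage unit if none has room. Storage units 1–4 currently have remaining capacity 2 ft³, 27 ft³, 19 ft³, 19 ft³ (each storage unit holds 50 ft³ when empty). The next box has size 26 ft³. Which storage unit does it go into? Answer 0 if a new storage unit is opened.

2

Storage units with room: storage unit 2 (27 ft³).
Most room is storage unit 2 with 27 ft³ free.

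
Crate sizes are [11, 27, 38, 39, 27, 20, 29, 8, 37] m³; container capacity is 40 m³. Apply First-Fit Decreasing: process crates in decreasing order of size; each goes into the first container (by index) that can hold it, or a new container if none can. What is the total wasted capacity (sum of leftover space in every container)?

Sorted descending: 39, 38, 37, 29, 27, 27, 20, 11, 8.
Put 39 m³ in container 1; 1 m³ remain.
Put 38 m³ in container 2; 2 m³ remain.
Put 37 m³ in container 3; 3 m³ remain.
Put 29 m³ in container 4; 11 m³ remain.
Put 27 m³ in container 5; 13 m³ remain.
Put 27 m³ in container 6; 13 m³ remain.
Put 20 m³ in container 7; 20 m³ remain.
Put 11 m³ in container 4; 0 m³ remain.
Put 8 m³ in container 5; 5 m³ remain.
7 containers × 40 m³ = 280 m³; used 236 m³; unused 44 m³.

44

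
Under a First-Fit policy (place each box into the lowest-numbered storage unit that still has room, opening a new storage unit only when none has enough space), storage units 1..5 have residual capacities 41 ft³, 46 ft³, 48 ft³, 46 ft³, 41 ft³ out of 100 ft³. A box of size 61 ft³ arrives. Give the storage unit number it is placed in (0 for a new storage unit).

0

No storage unit has ≥ 61 ft³ free, so a new storage unit is opened.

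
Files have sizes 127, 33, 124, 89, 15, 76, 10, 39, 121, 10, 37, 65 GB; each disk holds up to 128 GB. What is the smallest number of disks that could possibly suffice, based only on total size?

Total size = 127 + 33 + 124 + 89 + 15 + 76 + 10 + 39 + 121 + 10 + 37 + 65 = 746 GB.
⌈746 / 128⌉ = 6.

6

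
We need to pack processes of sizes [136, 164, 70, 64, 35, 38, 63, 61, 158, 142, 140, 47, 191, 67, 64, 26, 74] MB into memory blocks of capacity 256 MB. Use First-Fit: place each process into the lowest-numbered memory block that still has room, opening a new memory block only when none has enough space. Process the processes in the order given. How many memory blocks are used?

7 memory blocks

Put 136 MB in memory block 1; 120 MB remain.
Put 164 MB in memory block 2; 92 MB remain.
Put 70 MB in memory block 1; 50 MB remain.
Put 64 MB in memory block 2; 28 MB remain.
Put 35 MB in memory block 1; 15 MB remain.
Put 38 MB in memory block 3; 218 MB remain.
Put 63 MB in memory block 3; 155 MB remain.
Put 61 MB in memory block 3; 94 MB remain.
Put 158 MB in memory block 4; 98 MB remain.
Put 142 MB in memory block 5; 114 MB remain.
Put 140 MB in memory block 6; 116 MB remain.
Put 47 MB in memory block 3; 47 MB remain.
Put 191 MB in memory block 7; 65 MB remain.
Put 67 MB in memory block 4; 31 MB remain.
Put 64 MB in memory block 5; 50 MB remain.
Put 26 MB in memory block 2; 2 MB remain.
Put 74 MB in memory block 6; 42 MB remain.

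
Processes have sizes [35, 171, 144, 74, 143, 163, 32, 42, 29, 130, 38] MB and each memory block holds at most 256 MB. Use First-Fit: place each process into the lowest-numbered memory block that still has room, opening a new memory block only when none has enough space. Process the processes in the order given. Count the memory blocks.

5

Put 35 MB in memory block 1; 221 MB remain.
Put 171 MB in memory block 1; 50 MB remain.
Put 144 MB in memory block 2; 112 MB remain.
Put 74 MB in memory block 2; 38 MB remain.
Put 143 MB in memory block 3; 113 MB remain.
Put 163 MB in memory block 4; 93 MB remain.
Put 32 MB in memory block 1; 18 MB remain.
Put 42 MB in memory block 3; 71 MB remain.
Put 29 MB in memory block 2; 9 MB remain.
Put 130 MB in memory block 5; 126 MB remain.
Put 38 MB in memory block 3; 33 MB remain.
Final memory blocks: [35,171,32] [144,74,29] [143,42,38] [163] [130].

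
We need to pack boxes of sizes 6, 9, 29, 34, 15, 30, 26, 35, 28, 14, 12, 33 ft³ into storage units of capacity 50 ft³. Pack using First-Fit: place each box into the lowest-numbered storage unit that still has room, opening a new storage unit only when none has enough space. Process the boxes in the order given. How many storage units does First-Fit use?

7

storage unit 1: place 6 ft³, 44 ft³ left
storage unit 1: place 9 ft³, 35 ft³ left
storage unit 1: place 29 ft³, 6 ft³ left
storage unit 2: place 34 ft³, 16 ft³ left
storage unit 2: place 15 ft³, 1 ft³ left
storage unit 3: place 30 ft³, 20 ft³ left
storage unit 4: place 26 ft³, 24 ft³ left
storage unit 5: place 35 ft³, 15 ft³ left
storage unit 6: place 28 ft³, 22 ft³ left
storage unit 3: place 14 ft³, 6 ft³ left
storage unit 4: place 12 ft³, 12 ft³ left
storage unit 7: place 33 ft³, 17 ft³ left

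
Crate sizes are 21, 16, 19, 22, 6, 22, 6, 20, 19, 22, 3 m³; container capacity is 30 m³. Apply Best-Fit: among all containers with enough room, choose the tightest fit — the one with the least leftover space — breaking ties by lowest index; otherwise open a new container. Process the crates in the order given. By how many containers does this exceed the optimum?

0

Best-Fit: [21] [16] [19] [22,6] [22,6] [20] [19] [22,3] → 8 containers.
8 crates exceed 15 m³ (half the capacity), and no two of those can share a container, so at least 8 containers are needed.
So 8 is already optimal.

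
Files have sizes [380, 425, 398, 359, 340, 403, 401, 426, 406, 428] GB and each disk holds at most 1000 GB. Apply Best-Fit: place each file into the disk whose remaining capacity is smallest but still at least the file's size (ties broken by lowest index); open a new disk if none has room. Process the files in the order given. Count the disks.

5 disks

380 GB → disk 1 (remaining 620 GB)
425 GB → disk 1 (remaining 195 GB)
398 GB → disk 2 (remaining 602 GB)
359 GB → disk 2 (remaining 243 GB)
340 GB → disk 3 (remaining 660 GB)
403 GB → disk 3 (remaining 257 GB)
401 GB → disk 4 (remaining 599 GB)
426 GB → disk 4 (remaining 173 GB)
406 GB → disk 5 (remaining 594 GB)
428 GB → disk 5 (remaining 166 GB)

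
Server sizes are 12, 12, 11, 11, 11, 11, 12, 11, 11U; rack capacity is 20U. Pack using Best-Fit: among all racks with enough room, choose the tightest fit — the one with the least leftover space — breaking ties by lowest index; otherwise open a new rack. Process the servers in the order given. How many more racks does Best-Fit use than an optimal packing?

Best-Fit: [12] [12] [11] [11] [11] [11] [12] [11] [11] → 9 racks.
9 servers exceed 10U (half the capacity), and no two of those can share a rack, so at least 9 racks are needed.
So 9 is already optimal.

0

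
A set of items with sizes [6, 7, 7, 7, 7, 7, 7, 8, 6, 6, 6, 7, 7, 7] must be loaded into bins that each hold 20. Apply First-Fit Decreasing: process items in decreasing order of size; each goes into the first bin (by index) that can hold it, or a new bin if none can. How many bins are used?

5 bins

Sorted descending: 8, 7, 7, 7, 7, 7, 7, 7, 7, 7, 6, 6, 6, 6.
bin 1: place 8, 12 left
bin 1: place 7, 5 left
bin 2: place 7, 13 left
bin 2: place 7, 6 left
bin 3: place 7, 13 left
bin 3: place 7, 6 left
bin 4: place 7, 13 left
bin 4: place 7, 6 left
bin 5: place 7, 13 left
bin 5: place 7, 6 left
bin 2: place 6, 0 left
bin 3: place 6, 0 left
bin 4: place 6, 0 left
bin 5: place 6, 0 left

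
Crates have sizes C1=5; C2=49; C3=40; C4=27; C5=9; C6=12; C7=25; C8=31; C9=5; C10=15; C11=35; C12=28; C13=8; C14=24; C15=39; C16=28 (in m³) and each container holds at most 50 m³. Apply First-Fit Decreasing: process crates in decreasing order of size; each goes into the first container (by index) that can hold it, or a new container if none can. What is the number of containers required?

9

Sorted descending: 49, 40, 39, 35, 31, 28, 28, 27, 25, 24, 15, 12, 9, 8, 5, 5.
49 m³ → container 1 (remaining 1 m³)
40 m³ → container 2 (remaining 10 m³)
39 m³ → container 3 (remaining 11 m³)
35 m³ → container 4 (remaining 15 m³)
31 m³ → container 5 (remaining 19 m³)
28 m³ → container 6 (remaining 22 m³)
28 m³ → container 7 (remaining 22 m³)
27 m³ → container 8 (remaining 23 m³)
25 m³ → container 9 (remaining 25 m³)
24 m³ → container 9 (remaining 1 m³)
15 m³ → container 4 (remaining 0 m³)
12 m³ → container 5 (remaining 7 m³)
9 m³ → container 2 (remaining 1 m³)
8 m³ → container 3 (remaining 3 m³)
5 m³ → container 5 (remaining 2 m³)
5 m³ → container 6 (remaining 17 m³)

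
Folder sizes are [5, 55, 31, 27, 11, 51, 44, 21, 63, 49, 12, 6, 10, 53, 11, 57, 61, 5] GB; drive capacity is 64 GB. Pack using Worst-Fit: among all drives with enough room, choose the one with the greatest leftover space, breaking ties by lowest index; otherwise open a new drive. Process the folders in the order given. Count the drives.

Put 5 GB in drive 1; 59 GB remain.
Put 55 GB in drive 1; 4 GB remain.
Put 31 GB in drive 2; 33 GB remain.
Put 27 GB in drive 2; 6 GB remain.
Put 11 GB in drive 3; 53 GB remain.
Put 51 GB in drive 3; 2 GB remain.
Put 44 GB in drive 4; 20 GB remain.
Put 21 GB in drive 5; 43 GB remain.
Put 63 GB in drive 6; 1 GB remain.
Put 49 GB in drive 7; 15 GB remain.
Put 12 GB in drive 5; 31 GB remain.
Put 6 GB in drive 5; 25 GB remain.
Put 10 GB in drive 5; 15 GB remain.
Put 53 GB in drive 8; 11 GB remain.
Put 11 GB in drive 4; 9 GB remain.
Put 57 GB in drive 9; 7 GB remain.
Put 61 GB in drive 10; 3 GB remain.
Put 5 GB in drive 5; 10 GB remain.
Final drives: [5,55] [31,27] [11,51] [44,11] [21,12,6,10,5] [63] [49] [53] [57] [61].

10 drives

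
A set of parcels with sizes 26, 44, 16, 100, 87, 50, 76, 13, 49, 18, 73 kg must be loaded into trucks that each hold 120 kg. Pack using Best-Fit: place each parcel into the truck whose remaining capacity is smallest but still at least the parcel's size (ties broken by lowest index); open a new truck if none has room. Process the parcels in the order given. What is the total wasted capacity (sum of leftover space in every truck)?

truck 1: place 26 kg, 94 kg left
truck 1: place 44 kg, 50 kg left
truck 1: place 16 kg, 34 kg left
truck 2: place 100 kg, 20 kg left
truck 3: place 87 kg, 33 kg left
truck 4: place 50 kg, 70 kg left
truck 5: place 76 kg, 44 kg left
truck 2: place 13 kg, 7 kg left
truck 4: place 49 kg, 21 kg left
truck 4: place 18 kg, 3 kg left
truck 6: place 73 kg, 47 kg left
6 trucks × 120 kg = 720 kg; used 552 kg; unused 168 kg.

168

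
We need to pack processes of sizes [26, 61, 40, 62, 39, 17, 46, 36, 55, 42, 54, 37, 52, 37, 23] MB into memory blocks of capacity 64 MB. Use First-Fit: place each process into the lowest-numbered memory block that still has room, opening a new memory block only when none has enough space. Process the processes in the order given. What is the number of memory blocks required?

13 memory blocks

Put 26 MB in memory block 1; 38 MB remain.
Put 61 MB in memory block 2; 3 MB remain.
Put 40 MB in memory block 3; 24 MB remain.
Put 62 MB in memory block 4; 2 MB remain.
Put 39 MB in memory block 5; 25 MB remain.
Put 17 MB in memory block 1; 21 MB remain.
Put 46 MB in memory block 6; 18 MB remain.
Put 36 MB in memory block 7; 28 MB remain.
Put 55 MB in memory block 8; 9 MB remain.
Put 42 MB in memory block 9; 22 MB remain.
Put 54 MB in memory block 10; 10 MB remain.
Put 37 MB in memory block 11; 27 MB remain.
Put 52 MB in memory block 12; 12 MB remain.
Put 37 MB in memory block 13; 27 MB remain.
Put 23 MB in memory block 3; 1 MB remain.
Final memory blocks: [26,17] [61] [40,23] [62] [39] [46] [36] [55] [42] [54] [37] [52] [37].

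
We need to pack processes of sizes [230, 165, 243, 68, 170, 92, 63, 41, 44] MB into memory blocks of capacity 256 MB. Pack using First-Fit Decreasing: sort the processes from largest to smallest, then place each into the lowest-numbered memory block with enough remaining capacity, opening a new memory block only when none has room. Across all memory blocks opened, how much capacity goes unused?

164

Sorted descending: 243, 230, 170, 165, 92, 68, 63, 44, 41.
Put 243 MB in memory block 1; 13 MB remain.
Put 230 MB in memory block 2; 26 MB remain.
Put 170 MB in memory block 3; 86 MB remain.
Put 165 MB in memory block 4; 91 MB remain.
Put 92 MB in memory block 5; 164 MB remain.
Put 68 MB in memory block 3; 18 MB remain.
Put 63 MB in memory block 4; 28 MB remain.
Put 44 MB in memory block 5; 120 MB remain.
Put 41 MB in memory block 5; 79 MB remain.
5 memory blocks × 256 MB = 1280 MB; used 1116 MB; unused 164 MB.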